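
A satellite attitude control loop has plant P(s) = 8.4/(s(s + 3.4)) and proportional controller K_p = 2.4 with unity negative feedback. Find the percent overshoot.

The closed-loop denominator s² + 3.4s + 20.16 gives ω_n = √20.16 = 4.49 and ζ = 3.4/(2ω_n) = 0.3786.
%OS = 100·exp(−πζ/√(1−ζ²)) = 100·exp(−π·0.3786/√0.8566) = 27.7%.

27.7%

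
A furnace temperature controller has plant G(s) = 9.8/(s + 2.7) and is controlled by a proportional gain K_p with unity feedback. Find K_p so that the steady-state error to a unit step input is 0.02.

The loop is type 0, so e_ss(step) = 1/(1 + K_pos) with K_pos = K_p·G(0).
G(0) = 3.63. Require 1/(1 + K_p·3.63) = 0.02, so 1 + 3.63·K_p = 50.
K_p = (50 − 1)/3.63 = 13.5.

K_p = 13.5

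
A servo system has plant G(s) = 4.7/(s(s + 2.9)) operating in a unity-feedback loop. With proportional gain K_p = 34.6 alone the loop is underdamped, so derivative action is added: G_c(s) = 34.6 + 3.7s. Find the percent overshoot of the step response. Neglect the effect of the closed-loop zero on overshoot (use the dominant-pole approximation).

Forward path: (34.6 + 3.7s)·4.7/(s(s+2.9)). The closed-loop characteristic equation is s² + (2.9 + 4.7·3.7)s + 4.7·34.6 = 0.
That is s² + 20.29s + 162.6 = 0, so ω_n = 12.75 rad/s and ζ = 20.29/(2·12.75) = 0.7955.
%OS = 100·exp(−πζ/√(1−ζ²)) = 1.62%.

1.62%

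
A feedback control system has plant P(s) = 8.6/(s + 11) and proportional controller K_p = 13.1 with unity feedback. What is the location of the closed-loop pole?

s = -123.7

Closed-loop transfer function: T(s) = K_p·P(s)/(1 + K_p·P(s)) = 112.7/(s + 11 + 112.7) = 112.7/(s + 123.7).
The closed-loop pole is at s = −123.7.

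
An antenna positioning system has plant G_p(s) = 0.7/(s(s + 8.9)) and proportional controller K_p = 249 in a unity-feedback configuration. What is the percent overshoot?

32.5%

From 1 + K_pG_p(s) = 0: s² + 8.9s + 174.3 = 0 ⇒ ω_n = 13.2, ζ = 0.3371.
%OS = 100·exp(−πζ/√(1−ζ²)) = 100·exp(−π·0.3371/√0.8864) = 32.5%.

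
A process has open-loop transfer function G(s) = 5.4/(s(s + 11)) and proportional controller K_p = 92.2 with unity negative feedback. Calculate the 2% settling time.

T_s ≈ 0.727 s

Closed-loop characteristic equation: s² + 11s + 497.9 = 0, so ω_n = 22.31 rad/s and ζ = 11/(2·22.31) = 0.2465.
2% settling time T_s ≈ 4/(ζω_n) = 4/5.5 = 0.727 s.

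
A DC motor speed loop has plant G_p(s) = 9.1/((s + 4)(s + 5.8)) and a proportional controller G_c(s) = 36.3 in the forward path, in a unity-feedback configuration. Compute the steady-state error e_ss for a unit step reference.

0.0656

The loop is type 0. Static position error constant K_pos = G_c(0)·G_p(0) = 36.3·0.3922 = 14.24.
Steady-state error to a unit step: e_ss = 1/(1+K_pos) = 1/15.24 = 0.0656.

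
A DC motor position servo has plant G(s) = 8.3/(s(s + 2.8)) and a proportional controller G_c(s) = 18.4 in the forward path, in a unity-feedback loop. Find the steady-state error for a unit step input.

0

The open loop G_c(s)G(s) has a pole at the origin (type 1), so the static position error constant is infinite and e_ss = 1/(1+∞) = 0.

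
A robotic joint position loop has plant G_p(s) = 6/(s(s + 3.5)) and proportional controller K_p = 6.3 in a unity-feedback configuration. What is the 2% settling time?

Closed-loop characteristic equation: s² + 3.5s + 37.8 = 0, so ω_n = 6.148 rad/s and ζ = 3.5/(2·6.148) = 0.2846.
2% settling time T_s ≈ 4/(ζω_n) = 4/1.75 = 2.29 s.

T_s ≈ 2.29 s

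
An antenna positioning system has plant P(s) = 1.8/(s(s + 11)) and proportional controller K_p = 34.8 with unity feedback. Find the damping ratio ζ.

ζ = 0.695

With unity feedback the closed-loop characteristic equation is s² + 11s + 34.8·1.8 = s² + 11s + 62.64 = 0.
Matching s² + 2ζω_n s + ω_n²: ω_n = √62.64 = 7.915 rad/s and 2ζω_n = 11, so ζ = 11/(2·7.915) = 0.695.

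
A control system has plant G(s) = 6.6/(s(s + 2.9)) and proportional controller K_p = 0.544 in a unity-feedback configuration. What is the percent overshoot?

Closed-loop characteristic equation: s² + 2.9s + 3.59 = 0, so ω_n = 1.895 rad/s and ζ = 2.9/(2·1.895) = 0.7652.
%OS = 100·exp(−πζ/√(1−ζ²)) = 100·exp(−π·0.7652/√0.4144) = 2.39%.

2.39%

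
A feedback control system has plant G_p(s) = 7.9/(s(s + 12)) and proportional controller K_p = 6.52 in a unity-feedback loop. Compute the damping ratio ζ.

ζ = 0.836

The closed-loop denominator is s(s+12) + 6.52·7.9 = s² + 12s + 51.51.
Matching s² + 2ζω_n s + ω_n²: ω_n = √51.51 = 7.177 rad/s and 2ζω_n = 12, so ζ = 12/(2·7.177) = 0.836.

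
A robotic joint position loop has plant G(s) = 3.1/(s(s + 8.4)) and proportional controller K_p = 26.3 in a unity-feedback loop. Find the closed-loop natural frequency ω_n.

The closed-loop denominator is s(s+8.4) + 26.3·3.1 = s² + 8.4s + 81.53.
So ω_n² = 81.53 ⇒ ω_n = 9.029 rad/s, and ζ = 8.4/(2ω_n) = 0.465.

ω_n = 9.03 rad/s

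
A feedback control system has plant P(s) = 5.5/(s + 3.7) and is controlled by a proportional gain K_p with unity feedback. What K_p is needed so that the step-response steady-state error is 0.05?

K_p = 12.8

For a type-0 loop with proportional control, e_ss = 1/(1 + K_p·P(0)).
P(0) = 1.486. Require 1/(1 + K_p·1.486) = 0.05, so 1 + 1.486·K_p = 20.
K_p = (20 − 1)/1.486 = 12.8.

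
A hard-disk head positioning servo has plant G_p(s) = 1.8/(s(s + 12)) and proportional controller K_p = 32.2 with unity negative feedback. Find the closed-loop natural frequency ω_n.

ω_n = 7.61 rad/s

The closed-loop denominator is s(s+12) + 32.2·1.8 = s² + 12s + 57.96.
Matching s² + 2ζω_n s + ω_n²: ω_n = √57.96 = 7.613 rad/s and 2ζω_n = 12, so ζ = 12/(2·7.613) = 0.788.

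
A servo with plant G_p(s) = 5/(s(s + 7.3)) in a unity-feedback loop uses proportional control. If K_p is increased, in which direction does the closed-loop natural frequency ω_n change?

increase

ω_n = √(5·K_p), which grows with K_p.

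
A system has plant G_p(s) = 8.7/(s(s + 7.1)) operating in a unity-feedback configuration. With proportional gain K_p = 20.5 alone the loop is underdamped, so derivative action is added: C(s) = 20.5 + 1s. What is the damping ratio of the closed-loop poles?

Forward path: (20.5 + 1s)·8.7/(s(s+7.1)). The closed-loop characteristic equation is s² + (7.1 + 8.7·1)s + 8.7·20.5 = 0.
That is s² + 15.8s + 178.3 = 0, so ω_n = 13.35 rad/s and ζ = 15.8/(2·13.35) = 0.5915.

ζ = 0.592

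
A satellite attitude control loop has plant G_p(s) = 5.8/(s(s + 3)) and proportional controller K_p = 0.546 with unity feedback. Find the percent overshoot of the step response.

Closed-loop characteristic equation: s² + 3s + 3.167 = 0, so ω_n = 1.78 rad/s and ζ = 3/(2·1.78) = 0.8429.
%OS = 100·exp(−πζ/√(1−ζ²)) = 100·exp(−π·0.8429/√0.2895) = 0.729%.

0.729%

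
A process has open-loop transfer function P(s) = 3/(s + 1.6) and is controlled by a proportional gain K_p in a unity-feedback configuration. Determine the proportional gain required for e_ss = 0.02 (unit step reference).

K_p = 26.1

Steady-state error for a unit step on this type-0 loop is 1/(1 + K_p·P(0)).
P(0) = 1.875. Require 1/(1 + K_p·1.875) = 0.02, so 1 + 1.875·K_p = 50.
K_p = (50 − 1)/1.875 = 26.1.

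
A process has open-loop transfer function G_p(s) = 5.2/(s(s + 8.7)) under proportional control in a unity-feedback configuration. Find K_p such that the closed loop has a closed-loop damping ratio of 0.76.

K_p = 6.3

Closed-loop characteristic equation: s² + 8.7s + K_p·5.2 = 0.
So ω_n = √(5.2K_p) and 2ζω_n = 8.7, giving ζ = 8.7/(2√(5.2K_p)).
Setting ζ = 0.76: √(5.2K_p) = 8.7/(2·0.76) = 5.724, so K_p = 32.76/5.2 = 6.3.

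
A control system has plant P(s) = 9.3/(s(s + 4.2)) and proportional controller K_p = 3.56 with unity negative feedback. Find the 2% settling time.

Closed-loop characteristic equation: s² + 4.2s + 33.11 = 0, so ω_n = 5.754 rad/s and ζ = 4.2/(2·5.754) = 0.365.
2% settling time T_s ≈ 4/(ζω_n) = 4/2.1 = 1.9 s.

T_s ≈ 1.9 s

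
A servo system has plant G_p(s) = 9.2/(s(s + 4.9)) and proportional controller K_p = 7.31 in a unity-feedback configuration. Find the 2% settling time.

T_s ≈ 1.63 s

The closed-loop denominator s² + 4.9s + 67.25 gives ω_n = √67.25 = 8.201 and ζ = 4.9/(2ω_n) = 0.2988.
2% settling time T_s ≈ 4/(ζω_n) = 4/2.45 = 1.63 s.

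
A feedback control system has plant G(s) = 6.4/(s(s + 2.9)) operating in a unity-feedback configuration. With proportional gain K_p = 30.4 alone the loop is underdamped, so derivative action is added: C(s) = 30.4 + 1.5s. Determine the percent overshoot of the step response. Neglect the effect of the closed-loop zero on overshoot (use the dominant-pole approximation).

Forward path: (30.4 + 1.5s)·6.4/(s(s+2.9)). The closed-loop characteristic equation is s² + (2.9 + 6.4·1.5)s + 6.4·30.4 = 0.
That is s² + 12.5s + 194.6 = 0, so ω_n = 13.95 rad/s and ζ = 12.5/(2·13.95) = 0.4481.
%OS = 100·exp(−πζ/√(1−ζ²)) = 20.7%.

20.7%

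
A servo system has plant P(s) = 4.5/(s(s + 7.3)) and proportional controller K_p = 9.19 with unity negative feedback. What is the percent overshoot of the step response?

Closed-loop characteristic equation: s² + 7.3s + 41.35 = 0, so ω_n = 6.431 rad/s and ζ = 7.3/(2·6.431) = 0.5676.
%OS = 100·exp(−πζ/√(1−ζ²)) = 100·exp(−π·0.5676/√0.6779) = 11.5%.

11.5%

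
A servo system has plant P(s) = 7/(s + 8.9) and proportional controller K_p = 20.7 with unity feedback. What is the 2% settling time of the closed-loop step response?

Closed-loop transfer function: T(s) = K_p·P(s)/(1 + K_p·P(s)) = 144.9/(s + 8.9 + 144.9) = 144.9/(s + 153.8).
Time constant τ = 1/153.8 = 0.006502 s, so the 2% settling time is about 4τ = 0.026 s.

T_s ≈ 0.026 s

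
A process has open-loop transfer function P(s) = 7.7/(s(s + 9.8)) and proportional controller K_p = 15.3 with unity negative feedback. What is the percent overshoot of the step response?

The closed-loop denominator s² + 9.8s + 117.8 gives ω_n = √117.8 = 10.85 and ζ = 9.8/(2ω_n) = 0.4514.
%OS = 100·exp(−πζ/√(1−ζ²)) = 100·exp(−π·0.4514/√0.7962) = 20.4%.

20.4%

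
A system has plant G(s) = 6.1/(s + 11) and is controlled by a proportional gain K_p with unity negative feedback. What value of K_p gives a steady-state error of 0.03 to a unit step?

K_p = 58.3

For a type-0 loop with proportional control, e_ss = 1/(1 + K_p·G(0)).
G(0) = 0.5545. Require 1/(1 + K_p·0.5545) = 0.03, so 1 + 0.5545·K_p = 33.33.
K_p = (33.33 − 1)/0.5545 = 58.3.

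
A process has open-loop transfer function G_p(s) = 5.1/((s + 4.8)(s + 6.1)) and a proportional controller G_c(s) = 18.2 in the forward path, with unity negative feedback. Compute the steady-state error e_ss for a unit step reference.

0.24

The loop is type 0. Static position error constant K_pos = G_c(0)·G_p(0) = 18.2·0.1742 = 3.17.
Steady-state error to a unit step: e_ss = 1/(1+K_pos) = 1/4.17 = 0.24.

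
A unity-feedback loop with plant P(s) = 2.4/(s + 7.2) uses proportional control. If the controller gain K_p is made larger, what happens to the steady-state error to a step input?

e_ss = 1/(1 + K_p·P(0)); a larger K_p raises the denominator, so e_ss decreases.

decrease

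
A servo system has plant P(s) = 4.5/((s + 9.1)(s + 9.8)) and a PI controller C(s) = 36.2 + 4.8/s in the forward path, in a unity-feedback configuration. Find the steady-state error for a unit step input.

0

The open loop C(s)P(s) has a pole at the origin (type 1), so the static position error constant is infinite and e_ss = 1/(1+∞) = 0.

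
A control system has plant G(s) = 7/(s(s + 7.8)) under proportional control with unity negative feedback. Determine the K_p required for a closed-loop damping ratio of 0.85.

Closed-loop characteristic equation: s² + 7.8s + K_p·7 = 0.
So ω_n = √(7K_p) and 2ζω_n = 7.8, giving ζ = 7.8/(2√(7K_p)).
Setting ζ = 0.85: √(7K_p) = 7.8/(2·0.85) = 4.588, so K_p = 21.05/7 = 3.01.

K_p = 3.01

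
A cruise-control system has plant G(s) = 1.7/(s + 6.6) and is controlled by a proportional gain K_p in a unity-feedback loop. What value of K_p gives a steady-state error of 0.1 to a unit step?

The loop is type 0, so e_ss(step) = 1/(1 + K_pos) with K_pos = K_p·G(0).
G(0) = 0.2576. Require 1/(1 + K_p·0.2576) = 0.1, so 1 + 0.2576·K_p = 10.
K_p = (10 − 1)/0.2576 = 34.9.

K_p = 34.9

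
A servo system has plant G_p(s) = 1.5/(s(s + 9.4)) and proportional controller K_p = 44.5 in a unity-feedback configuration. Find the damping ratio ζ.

The closed-loop denominator is s(s+9.4) + 44.5·1.5 = s² + 9.4s + 66.75.
So ω_n² = 66.75 ⇒ ω_n = 8.17 rad/s, and ζ = 9.4/(2ω_n) = 0.575.

ζ = 0.575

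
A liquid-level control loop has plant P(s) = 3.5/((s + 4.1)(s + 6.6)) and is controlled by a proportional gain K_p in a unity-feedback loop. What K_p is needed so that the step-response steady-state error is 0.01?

K_p = 765

Steady-state error for a unit step on this type-0 loop is 1/(1 + K_p·P(0)).
P(0) = 0.1293. Require 1/(1 + K_p·0.1293) = 0.01, so 1 + 0.1293·K_p = 100.
K_p = (100 − 1)/0.1293 = 765.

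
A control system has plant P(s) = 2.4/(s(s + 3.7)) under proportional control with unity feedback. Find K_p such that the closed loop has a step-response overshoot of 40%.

From %OS = 100·exp(−πζ/√(1−ζ²)) = 40%, ζ = −ln(0.4)/√(π²+ln²(0.4)) = 0.28.
Characteristic equation s² + 3.7s + 2.4K_p = 0 gives ζ = 3.7/(2√(2.4K_p)).
Setting ζ = 0.28: √(2.4K_p) = 3.7/(2·0.28) = 6.607, so K_p = 43.65/2.4 = 18.2.

K_p = 18.2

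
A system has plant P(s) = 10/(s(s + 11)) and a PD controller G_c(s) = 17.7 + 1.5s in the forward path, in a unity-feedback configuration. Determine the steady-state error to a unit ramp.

0.0621

The loop has one pole at the origin (type 1). Velocity error constant K_v = lim_{s→0} s·G_c(s)P(s) = 17.7·10/11 = 16.09.
Steady-state error to a unit ramp: e_ss = 1/K_v = 0.0621.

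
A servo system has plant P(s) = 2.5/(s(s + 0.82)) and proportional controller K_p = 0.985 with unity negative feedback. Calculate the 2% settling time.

From 1 + K_pP(s) = 0: s² + 0.82s + 2.462 = 0 ⇒ ω_n = 1.569, ζ = 0.2613.
2% settling time T_s ≈ 4/(ζω_n) = 4/0.41 = 9.76 s.

T_s ≈ 9.76 s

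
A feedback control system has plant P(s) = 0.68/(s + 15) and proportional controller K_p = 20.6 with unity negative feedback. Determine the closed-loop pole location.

Closed-loop transfer function: T(s) = K_p·P(s)/(1 + K_p·P(s)) = 14.01/(s + 15 + 14.01) = 14.01/(s + 29.01).
The closed-loop pole is at s = −29.01.

s = -29.01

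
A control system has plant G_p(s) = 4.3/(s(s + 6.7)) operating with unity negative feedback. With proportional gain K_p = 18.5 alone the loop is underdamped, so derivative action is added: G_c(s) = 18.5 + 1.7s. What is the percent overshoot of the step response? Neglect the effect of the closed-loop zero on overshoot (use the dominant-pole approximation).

Forward path: (18.5 + 1.7s)·4.3/(s(s+6.7)). The closed-loop characteristic equation is s² + (6.7 + 4.3·1.7)s + 4.3·18.5 = 0.
That is s² + 14.01s + 79.55 = 0, so ω_n = 8.919 rad/s and ζ = 14.01/(2·8.919) = 0.7854.
%OS = 100·exp(−πζ/√(1−ζ²)) = 1.86%.

1.86%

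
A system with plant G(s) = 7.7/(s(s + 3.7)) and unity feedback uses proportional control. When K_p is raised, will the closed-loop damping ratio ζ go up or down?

decrease

ζ = 3.7/(2√(7.7K_p)); increasing K_p raises the denominator, so ζ falls.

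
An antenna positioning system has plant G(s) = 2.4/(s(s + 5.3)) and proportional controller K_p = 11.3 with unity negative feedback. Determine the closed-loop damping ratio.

With unity feedback the closed-loop characteristic equation is s² + 5.3s + 11.3·2.4 = s² + 5.3s + 27.12 = 0.
Matching s² + 2ζω_n s + ω_n²: ω_n = √27.12 = 5.208 rad/s and 2ζω_n = 5.3, so ζ = 5.3/(2·5.208) = 0.509.

ζ = 0.509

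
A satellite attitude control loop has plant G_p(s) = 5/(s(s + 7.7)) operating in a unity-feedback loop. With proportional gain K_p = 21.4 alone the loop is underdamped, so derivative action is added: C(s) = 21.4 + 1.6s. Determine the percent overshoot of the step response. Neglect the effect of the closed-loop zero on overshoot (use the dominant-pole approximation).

2.57%

Forward path: (21.4 + 1.6s)·5/(s(s+7.7)). The closed-loop characteristic equation is s² + (7.7 + 5·1.6)s + 5·21.4 = 0.
That is s² + 15.7s + 107 = 0, so ω_n = 10.34 rad/s and ζ = 15.7/(2·10.34) = 0.7589.
%OS = 100·exp(−πζ/√(1−ζ²)) = 2.57%.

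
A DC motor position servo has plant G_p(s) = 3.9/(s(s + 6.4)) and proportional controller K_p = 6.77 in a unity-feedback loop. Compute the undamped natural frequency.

ω_n = 5.14 rad/s

With unity feedback the closed-loop characteristic equation is s² + 6.4s + 6.77·3.9 = s² + 6.4s + 26.4 = 0.
So ω_n² = 26.4 ⇒ ω_n = 5.138 rad/s, and ζ = 6.4/(2ω_n) = 0.623.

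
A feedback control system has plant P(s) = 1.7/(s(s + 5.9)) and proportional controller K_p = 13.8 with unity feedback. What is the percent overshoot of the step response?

Closed-loop characteristic equation: s² + 5.9s + 23.46 = 0, so ω_n = 4.844 rad/s and ζ = 5.9/(2·4.844) = 0.6091.
%OS = 100·exp(−πζ/√(1−ζ²)) = 100·exp(−π·0.6091/√0.629) = 8.96%.

8.96%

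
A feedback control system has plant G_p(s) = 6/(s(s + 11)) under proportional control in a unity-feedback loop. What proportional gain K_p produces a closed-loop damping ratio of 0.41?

K_p = 30

Closed-loop characteristic equation: s² + 11s + K_p·6 = 0.
So ω_n = √(6K_p) and 2ζω_n = 11, giving ζ = 11/(2√(6K_p)).
Setting ζ = 0.41: √(6K_p) = 11/(2·0.41) = 13.41, so K_p = 180/6 = 30.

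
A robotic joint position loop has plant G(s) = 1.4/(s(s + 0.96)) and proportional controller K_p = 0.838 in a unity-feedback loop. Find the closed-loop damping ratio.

ζ = 0.443

With unity feedback the closed-loop characteristic equation is s² + 0.96s + 0.838·1.4 = s² + 0.96s + 1.173 = 0.
Matching s² + 2ζω_n s + ω_n²: ω_n = √1.173 = 1.083 rad/s and 2ζω_n = 0.96, so ζ = 0.96/(2·1.083) = 0.443.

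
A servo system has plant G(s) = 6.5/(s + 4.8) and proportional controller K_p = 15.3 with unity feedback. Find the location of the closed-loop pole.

Closed-loop transfer function: T(s) = K_p·G(s)/(1 + K_p·G(s)) = 99.45/(s + 4.8 + 99.45) = 99.45/(s + 104.2).
The closed-loop pole is at s = −104.2.

s = -104.2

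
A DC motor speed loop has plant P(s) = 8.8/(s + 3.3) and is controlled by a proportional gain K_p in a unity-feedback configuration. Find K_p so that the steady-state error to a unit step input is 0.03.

K_p = 12.1

The loop is type 0, so e_ss(step) = 1/(1 + K_pos) with K_pos = K_p·P(0).
P(0) = 2.667. Require 1/(1 + K_p·2.667) = 0.03, so 1 + 2.667·K_p = 33.33.
K_p = (33.33 − 1)/2.667 = 12.1.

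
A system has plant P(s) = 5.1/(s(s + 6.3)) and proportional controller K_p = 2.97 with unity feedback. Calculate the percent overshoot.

The closed-loop denominator s² + 6.3s + 15.15 gives ω_n = √15.15 = 3.892 and ζ = 6.3/(2ω_n) = 0.8094.
%OS = 100·exp(−πζ/√(1−ζ²)) = 100·exp(−π·0.8094/√0.3449) = 1.32%.

1.32%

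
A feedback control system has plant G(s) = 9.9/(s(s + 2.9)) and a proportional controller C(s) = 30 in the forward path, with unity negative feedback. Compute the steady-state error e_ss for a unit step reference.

The open loop C(s)G(s) has a pole at the origin (type 1), so the static position error constant is infinite and e_ss = 1/(1+∞) = 0.

0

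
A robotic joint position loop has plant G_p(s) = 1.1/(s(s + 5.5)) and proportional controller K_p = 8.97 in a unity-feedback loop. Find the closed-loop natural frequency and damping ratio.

ω_n = 3.14 rad/s, ζ = 0.875

1 + K_p·G_p(s) = 0 gives s² + 5.5s + 9.867 = 0.
Matching s² + 2ζω_n s + ω_n²: ω_n = √9.867 = 3.141 rad/s and 2ζω_n = 5.5, so ζ = 5.5/(2·3.141) = 0.875.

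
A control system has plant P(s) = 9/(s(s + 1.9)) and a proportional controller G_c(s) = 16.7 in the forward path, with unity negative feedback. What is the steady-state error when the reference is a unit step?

0

The open loop G_c(s)P(s) has a pole at the origin (type 1), so the static position error constant is infinite and e_ss = 1/(1+∞) = 0.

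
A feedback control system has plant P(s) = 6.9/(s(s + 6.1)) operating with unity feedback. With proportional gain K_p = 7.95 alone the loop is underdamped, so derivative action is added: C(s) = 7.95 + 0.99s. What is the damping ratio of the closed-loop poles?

ζ = 0.873

Forward path: (7.95 + 0.99s)·6.9/(s(s+6.1)). The closed-loop characteristic equation is s² + (6.1 + 6.9·0.99)s + 6.9·7.95 = 0.
That is s² + 12.93s + 54.86 = 0, so ω_n = 7.406 rad/s and ζ = 12.93/(2·7.406) = 0.873.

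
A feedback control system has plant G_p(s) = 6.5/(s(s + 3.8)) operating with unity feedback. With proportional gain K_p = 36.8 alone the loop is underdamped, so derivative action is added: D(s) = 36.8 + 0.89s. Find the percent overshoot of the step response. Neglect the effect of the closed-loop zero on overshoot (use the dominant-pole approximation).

Forward path: (36.8 + 0.89s)·6.5/(s(s+3.8)). The closed-loop characteristic equation is s² + (3.8 + 6.5·0.89)s + 6.5·36.8 = 0.
That is s² + 9.585s + 239.2 = 0, so ω_n = 15.47 rad/s and ζ = 9.585/(2·15.47) = 0.3099.
%OS = 100·exp(−πζ/√(1−ζ²)) = 35.9%.

35.9%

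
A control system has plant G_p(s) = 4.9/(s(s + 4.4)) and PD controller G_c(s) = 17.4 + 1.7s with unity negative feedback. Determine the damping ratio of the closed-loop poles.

Forward path: (17.4 + 1.7s)·4.9/(s(s+4.4)). The closed-loop characteristic equation is s² + (4.4 + 4.9·1.7)s + 4.9·17.4 = 0.
That is s² + 12.73s + 85.26 = 0, so ω_n = 9.234 rad/s and ζ = 12.73/(2·9.234) = 0.6893.

ζ = 0.689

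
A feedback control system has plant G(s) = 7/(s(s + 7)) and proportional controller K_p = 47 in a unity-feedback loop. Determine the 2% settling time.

T_s ≈ 1.14 s

Closed-loop characteristic equation: s² + 7s + 329 = 0, so ω_n = 18.14 rad/s and ζ = 7/(2·18.14) = 0.193.
2% settling time T_s ≈ 4/(ζω_n) = 4/3.5 = 1.14 s.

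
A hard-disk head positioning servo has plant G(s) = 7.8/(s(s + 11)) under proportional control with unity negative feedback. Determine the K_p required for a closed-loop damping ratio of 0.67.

K_p = 8.64

Closed-loop characteristic equation: s² + 11s + K_p·7.8 = 0.
So ω_n = √(7.8K_p) and 2ζω_n = 11, giving ζ = 11/(2√(7.8K_p)).
Setting ζ = 0.67: √(7.8K_p) = 11/(2·0.67) = 8.209, so K_p = 67.39/7.8 = 8.64.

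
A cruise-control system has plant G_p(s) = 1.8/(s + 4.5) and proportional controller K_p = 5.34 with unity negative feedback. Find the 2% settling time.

Closed-loop transfer function: T(s) = K_p·G_p(s)/(1 + K_p·G_p(s)) = 9.612/(s + 4.5 + 9.612) = 9.612/(s + 14.11).
Time constant τ = 1/14.11 = 0.07086 s, so the 2% settling time is about 4τ = 0.283 s.

T_s ≈ 0.283 s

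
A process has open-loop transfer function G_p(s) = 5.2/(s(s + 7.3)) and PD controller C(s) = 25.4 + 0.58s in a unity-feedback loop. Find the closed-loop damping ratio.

ζ = 0.449

Forward path: (25.4 + 0.58s)·5.2/(s(s+7.3)). The closed-loop characteristic equation is s² + (7.3 + 5.2·0.58)s + 5.2·25.4 = 0.
That is s² + 10.32s + 132.1 = 0, so ω_n = 11.49 rad/s and ζ = 10.32/(2·11.49) = 0.4488.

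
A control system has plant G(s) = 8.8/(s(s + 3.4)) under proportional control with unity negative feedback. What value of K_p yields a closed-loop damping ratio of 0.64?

K_p = 0.802

Closed-loop characteristic equation: s² + 3.4s + K_p·8.8 = 0.
So ω_n = √(8.8K_p) and 2ζω_n = 3.4, giving ζ = 3.4/(2√(8.8K_p)).
Setting ζ = 0.64: √(8.8K_p) = 3.4/(2·0.64) = 2.656, so K_p = 7.056/8.8 = 0.802.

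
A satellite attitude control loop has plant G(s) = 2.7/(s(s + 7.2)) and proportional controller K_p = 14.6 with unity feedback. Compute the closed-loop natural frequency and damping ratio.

ω_n = 6.28 rad/s, ζ = 0.573

The closed-loop denominator is s(s+7.2) + 14.6·2.7 = s² + 7.2s + 39.42.
So ω_n² = 39.42 ⇒ ω_n = 6.279 rad/s, and ζ = 7.2/(2ω_n) = 0.573.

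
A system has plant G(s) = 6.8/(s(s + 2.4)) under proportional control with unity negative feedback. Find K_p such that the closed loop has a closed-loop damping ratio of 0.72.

K_p = 0.408

Closed-loop characteristic equation: s² + 2.4s + K_p·6.8 = 0.
So ω_n = √(6.8K_p) and 2ζω_n = 2.4, giving ζ = 2.4/(2√(6.8K_p)).
Setting ζ = 0.72: √(6.8K_p) = 2.4/(2·0.72) = 1.667, so K_p = 2.778/6.8 = 0.408.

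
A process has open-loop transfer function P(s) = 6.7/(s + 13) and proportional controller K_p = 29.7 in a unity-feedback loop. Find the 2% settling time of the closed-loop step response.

T_s ≈ 0.0189 s

Closed-loop transfer function: T(s) = K_p·P(s)/(1 + K_p·P(s)) = 199/(s + 13 + 199) = 199/(s + 212).
Time constant τ = 1/212 = 0.004717 s, so the 2% settling time is about 4τ = 0.0189 s.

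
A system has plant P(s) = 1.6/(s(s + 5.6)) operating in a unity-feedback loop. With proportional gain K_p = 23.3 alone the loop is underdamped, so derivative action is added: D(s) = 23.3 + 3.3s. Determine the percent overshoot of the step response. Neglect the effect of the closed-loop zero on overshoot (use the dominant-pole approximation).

0.21%

Forward path: (23.3 + 3.3s)·1.6/(s(s+5.6)). The closed-loop characteristic equation is s² + (5.6 + 1.6·3.3)s + 1.6·23.3 = 0.
That is s² + 10.88s + 37.28 = 0, so ω_n = 6.106 rad/s and ζ = 10.88/(2·6.106) = 0.891.
%OS = 100·exp(−πζ/√(1−ζ²)) = 0.21%.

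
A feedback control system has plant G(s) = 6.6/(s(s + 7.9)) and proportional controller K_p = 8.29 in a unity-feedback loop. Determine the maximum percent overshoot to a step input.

13.7%

Closed-loop characteristic equation: s² + 7.9s + 54.71 = 0, so ω_n = 7.397 rad/s and ζ = 7.9/(2·7.397) = 0.534.
%OS = 100·exp(−πζ/√(1−ζ²)) = 100·exp(−π·0.534/√0.7148) = 13.7%.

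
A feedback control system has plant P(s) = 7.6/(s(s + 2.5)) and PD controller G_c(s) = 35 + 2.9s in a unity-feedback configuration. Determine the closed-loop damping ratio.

ζ = 0.752

Forward path: (35 + 2.9s)·7.6/(s(s+2.5)). The closed-loop characteristic equation is s² + (2.5 + 7.6·2.9)s + 7.6·35 = 0.
That is s² + 24.54s + 266 = 0, so ω_n = 16.31 rad/s and ζ = 24.54/(2·16.31) = 0.7523.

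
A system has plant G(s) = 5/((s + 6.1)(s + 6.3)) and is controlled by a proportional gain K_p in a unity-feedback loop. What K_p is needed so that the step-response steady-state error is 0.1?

K_p = 69.2

The loop is type 0, so e_ss(step) = 1/(1 + K_pos) with K_pos = K_p·G(0).
G(0) = 0.1301. Require 1/(1 + K_p·0.1301) = 0.1, so 1 + 0.1301·K_p = 10.
K_p = (10 − 1)/0.1301 = 69.2.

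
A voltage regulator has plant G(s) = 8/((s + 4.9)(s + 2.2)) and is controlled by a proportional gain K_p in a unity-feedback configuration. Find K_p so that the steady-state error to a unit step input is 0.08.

K_p = 15.5

For a type-0 loop with proportional control, e_ss = 1/(1 + K_p·G(0)).
G(0) = 0.7421. Require 1/(1 + K_p·0.7421) = 0.08, so 1 + 0.7421·K_p = 12.5.
K_p = (12.5 − 1)/0.7421 = 15.5.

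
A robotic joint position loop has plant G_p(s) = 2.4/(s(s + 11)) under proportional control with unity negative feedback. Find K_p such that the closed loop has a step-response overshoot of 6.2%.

K_p = 28.7

From %OS = 100·exp(−πζ/√(1−ζ²)) = 6.2%, ζ = −ln(0.062)/√(π²+ln²(0.062)) = 0.6628.
Characteristic equation s² + 11s + 2.4K_p = 0 gives ζ = 11/(2√(2.4K_p)).
Setting ζ = 0.6628: √(2.4K_p) = 11/(2·0.6628) = 8.298, so K_p = 68.86/2.4 = 28.7.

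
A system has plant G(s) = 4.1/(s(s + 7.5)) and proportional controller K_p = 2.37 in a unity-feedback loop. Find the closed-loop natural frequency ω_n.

The closed-loop denominator is s(s+7.5) + 2.37·4.1 = s² + 7.5s + 9.717.
So ω_n² = 9.717 ⇒ ω_n = 3.117 rad/s, and ζ = 7.5/(2ω_n) = 1.2.

ω_n = 3.12 rad/s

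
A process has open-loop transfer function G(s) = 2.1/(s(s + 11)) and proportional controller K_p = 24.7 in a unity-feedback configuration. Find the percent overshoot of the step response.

The closed-loop denominator s² + 11s + 51.87 gives ω_n = √51.87 = 7.202 and ζ = 11/(2ω_n) = 0.7637.
%OS = 100·exp(−πζ/√(1−ζ²)) = 100·exp(−π·0.7637/√0.4168) = 2.43%.

2.43%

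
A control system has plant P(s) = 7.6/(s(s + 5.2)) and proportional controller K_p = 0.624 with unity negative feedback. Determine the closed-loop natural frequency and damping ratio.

The closed-loop denominator is s(s+5.2) + 0.624·7.6 = s² + 5.2s + 4.742.
Matching s² + 2ζω_n s + ω_n²: ω_n = √4.742 = 2.178 rad/s and 2ζω_n = 5.2, so ζ = 5.2/(2·2.178) = 1.19.

ω_n = 2.18 rad/s, ζ = 1.19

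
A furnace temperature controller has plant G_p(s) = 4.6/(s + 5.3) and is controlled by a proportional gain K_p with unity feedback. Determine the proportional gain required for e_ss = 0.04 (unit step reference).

K_p = 27.7

Steady-state error for a unit step on this type-0 loop is 1/(1 + K_p·G_p(0)).
G_p(0) = 0.8679. Require 1/(1 + K_p·0.8679) = 0.04, so 1 + 0.8679·K_p = 25.
K_p = (25 − 1)/0.8679 = 27.7.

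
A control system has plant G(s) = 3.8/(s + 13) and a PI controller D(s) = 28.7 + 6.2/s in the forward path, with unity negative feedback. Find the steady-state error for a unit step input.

0

The open loop D(s)G(s) has a pole at the origin (type 1), so the static position error constant is infinite and e_ss = 1/(1+∞) = 0.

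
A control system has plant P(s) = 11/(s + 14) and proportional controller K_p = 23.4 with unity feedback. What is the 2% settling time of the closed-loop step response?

Closed-loop transfer function: T(s) = K_p·P(s)/(1 + K_p·P(s)) = 257.4/(s + 14 + 257.4) = 257.4/(s + 271.4).
Time constant τ = 1/271.4 = 0.003685 s, so the 2% settling time is about 4τ = 0.0147 s.

T_s ≈ 0.0147 s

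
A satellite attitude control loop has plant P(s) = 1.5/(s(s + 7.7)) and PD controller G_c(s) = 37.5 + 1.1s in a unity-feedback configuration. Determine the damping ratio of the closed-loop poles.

Forward path: (37.5 + 1.1s)·1.5/(s(s+7.7)). The closed-loop characteristic equation is s² + (7.7 + 1.5·1.1)s + 1.5·37.5 = 0.
That is s² + 9.35s + 56.25 = 0, so ω_n = 7.5 rad/s and ζ = 9.35/(2·7.5) = 0.6233.

ζ = 0.623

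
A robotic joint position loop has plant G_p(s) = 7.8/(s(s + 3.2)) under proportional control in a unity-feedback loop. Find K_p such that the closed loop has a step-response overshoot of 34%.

K_p = 3.11

From %OS = 100·exp(−πζ/√(1−ζ²)) = 34%, ζ = −ln(0.34)/√(π²+ln²(0.34)) = 0.3248.
Characteristic equation s² + 3.2s + 7.8K_p = 0 gives ζ = 3.2/(2√(7.8K_p)).
Setting ζ = 0.3248: √(7.8K_p) = 3.2/(2·0.3248) = 4.926, so K_p = 24.27/7.8 = 3.11.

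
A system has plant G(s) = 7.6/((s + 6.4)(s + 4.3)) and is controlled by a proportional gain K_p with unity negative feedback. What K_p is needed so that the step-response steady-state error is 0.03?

K_p = 117

Steady-state error for a unit step on this type-0 loop is 1/(1 + K_p·G(0)).
G(0) = 0.2762. Require 1/(1 + K_p·0.2762) = 0.03, so 1 + 0.2762·K_p = 33.33.
K_p = (33.33 − 1)/0.2762 = 117.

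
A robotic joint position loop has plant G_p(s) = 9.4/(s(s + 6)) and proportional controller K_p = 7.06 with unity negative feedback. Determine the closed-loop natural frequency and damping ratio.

ω_n = 8.15 rad/s, ζ = 0.368

The closed-loop denominator is s(s+6) + 7.06·9.4 = s² + 6s + 66.36.
So ω_n² = 66.36 ⇒ ω_n = 8.146 rad/s, and ζ = 6/(2ω_n) = 0.368.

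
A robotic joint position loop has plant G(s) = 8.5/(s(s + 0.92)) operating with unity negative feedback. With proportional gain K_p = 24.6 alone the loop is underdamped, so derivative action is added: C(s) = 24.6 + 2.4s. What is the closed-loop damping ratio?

ζ = 0.737

Forward path: (24.6 + 2.4s)·8.5/(s(s+0.92)). The closed-loop characteristic equation is s² + (0.92 + 8.5·2.4)s + 8.5·24.6 = 0.
That is s² + 21.32s + 209.1 = 0, so ω_n = 14.46 rad/s and ζ = 21.32/(2·14.46) = 0.7372.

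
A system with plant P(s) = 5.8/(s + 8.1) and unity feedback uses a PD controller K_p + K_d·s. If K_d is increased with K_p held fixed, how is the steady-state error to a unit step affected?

unchanged

At s = 0 the derivative term contributes nothing: C(0) = K_p regardless of K_d, so K_pos = K_p·P(0) and e_ss are unchanged.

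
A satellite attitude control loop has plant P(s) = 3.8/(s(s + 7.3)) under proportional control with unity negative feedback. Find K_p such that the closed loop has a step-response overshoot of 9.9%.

K_p = 9.98

From %OS = 100·exp(−πζ/√(1−ζ²)) = 9.9%, ζ = −ln(0.099)/√(π²+ln²(0.099)) = 0.5928.
Characteristic equation s² + 7.3s + 3.8K_p = 0 gives ζ = 7.3/(2√(3.8K_p)).
Setting ζ = 0.5928: √(3.8K_p) = 7.3/(2·0.5928) = 6.157, so K_p = 37.91/3.8 = 9.98.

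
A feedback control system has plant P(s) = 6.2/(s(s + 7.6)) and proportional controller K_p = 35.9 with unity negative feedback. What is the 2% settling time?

The closed-loop denominator s² + 7.6s + 222.6 gives ω_n = √222.6 = 14.92 and ζ = 7.6/(2ω_n) = 0.2547.
2% settling time T_s ≈ 4/(ζω_n) = 4/3.8 = 1.05 s.

T_s ≈ 1.05 s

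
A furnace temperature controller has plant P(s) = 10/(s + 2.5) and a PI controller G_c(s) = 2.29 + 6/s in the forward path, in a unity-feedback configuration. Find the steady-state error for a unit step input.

The open loop G_c(s)P(s) has a pole at the origin (type 1), so the static position error constant is infinite and e_ss = 1/(1+∞) = 0.

0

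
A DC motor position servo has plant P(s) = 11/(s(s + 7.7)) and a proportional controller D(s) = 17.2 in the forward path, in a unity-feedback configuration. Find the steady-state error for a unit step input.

0

The open loop D(s)P(s) has a pole at the origin (type 1), so the static position error constant is infinite and e_ss = 1/(1+∞) = 0.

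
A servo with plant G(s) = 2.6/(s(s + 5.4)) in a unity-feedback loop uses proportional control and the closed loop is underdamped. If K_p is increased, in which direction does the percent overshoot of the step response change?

increase

Characteristic equation s² + 5.4s + K_p·2.6 = 0: raising K_p raises ω_n while 2ζω_n = 5.4 is fixed, so ζ falls and overshoot grows.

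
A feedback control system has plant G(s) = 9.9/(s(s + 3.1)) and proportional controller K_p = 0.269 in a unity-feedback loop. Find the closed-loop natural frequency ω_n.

1 + K_p·G(s) = 0 gives s² + 3.1s + 2.663 = 0.
Matching s² + 2ζω_n s + ω_n²: ω_n = √2.663 = 1.632 rad/s and 2ζω_n = 3.1, so ζ = 3.1/(2·1.632) = 0.95.

ω_n = 1.63 rad/s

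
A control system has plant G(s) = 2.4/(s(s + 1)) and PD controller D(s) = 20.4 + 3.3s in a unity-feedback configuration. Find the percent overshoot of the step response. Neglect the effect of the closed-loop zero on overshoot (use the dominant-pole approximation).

7.44%

Forward path: (20.4 + 3.3s)·2.4/(s(s+1)). The closed-loop characteristic equation is s² + (1 + 2.4·3.3)s + 2.4·20.4 = 0.
That is s² + 8.92s + 48.96 = 0, so ω_n = 6.997 rad/s and ζ = 8.92/(2·6.997) = 0.6374.
%OS = 100·exp(−πζ/√(1−ζ²)) = 7.44%.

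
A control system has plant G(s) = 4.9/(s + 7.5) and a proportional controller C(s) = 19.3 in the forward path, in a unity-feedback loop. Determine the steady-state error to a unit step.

The loop is type 0. Static position error constant K_pos = C(0)·G(0) = 19.3·0.6533 = 12.61.
Steady-state error to a unit step: e_ss = 1/(1+K_pos) = 1/13.61 = 0.0735.

0.0735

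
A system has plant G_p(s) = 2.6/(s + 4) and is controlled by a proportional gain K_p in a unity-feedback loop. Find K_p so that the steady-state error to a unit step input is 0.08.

The loop is type 0, so e_ss(step) = 1/(1 + K_pos) with K_pos = K_p·G_p(0).
G_p(0) = 0.65. Require 1/(1 + K_p·0.65) = 0.08, so 1 + 0.65·K_p = 12.5.
K_p = (12.5 − 1)/0.65 = 17.7.

K_p = 17.7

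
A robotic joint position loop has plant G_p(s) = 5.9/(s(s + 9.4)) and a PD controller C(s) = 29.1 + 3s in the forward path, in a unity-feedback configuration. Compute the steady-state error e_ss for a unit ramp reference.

0.0547

The loop has one pole at the origin (type 1). Velocity error constant K_v = lim_{s→0} s·C(s)G_p(s) = 29.1·5.9/9.4 = 18.26.
Steady-state error to a unit ramp: e_ss = 1/K_v = 0.0547.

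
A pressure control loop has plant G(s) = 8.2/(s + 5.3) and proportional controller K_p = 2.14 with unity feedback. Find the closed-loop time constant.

τ = 0.0438 s

Closed-loop transfer function: T(s) = K_p·G(s)/(1 + K_p·G(s)) = 17.55/(s + 5.3 + 17.55) = 17.55/(s + 22.85).
Time constant τ = 1/22.85 = 0.0438 s.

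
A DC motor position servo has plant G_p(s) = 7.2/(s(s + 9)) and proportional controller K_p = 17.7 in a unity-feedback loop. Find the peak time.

T_p = 0.303 s

Closed-loop characteristic equation: s² + 9s + 127.4 = 0, so ω_n = 11.29 rad/s and ζ = 9/(2·11.29) = 0.3986.
Damped frequency ω_d = ω_n√(1−ζ²) = 10.35 rad/s, so peak time T_p = π/ω_d = 0.303 s.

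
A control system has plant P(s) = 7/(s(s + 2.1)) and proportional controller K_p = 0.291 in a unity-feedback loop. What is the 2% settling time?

T_s ≈ 3.81 s

The closed-loop denominator s² + 2.1s + 2.037 gives ω_n = √2.037 = 1.427 and ζ = 2.1/(2ω_n) = 0.7357.
2% settling time T_s ≈ 4/(ζω_n) = 4/1.05 = 3.81 s.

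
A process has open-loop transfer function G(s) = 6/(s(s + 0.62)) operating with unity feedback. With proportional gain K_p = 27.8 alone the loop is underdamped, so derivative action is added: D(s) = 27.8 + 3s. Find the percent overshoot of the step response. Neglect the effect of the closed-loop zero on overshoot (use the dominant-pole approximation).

3.81%

Forward path: (27.8 + 3s)·6/(s(s+0.62)). The closed-loop characteristic equation is s² + (0.62 + 6·3)s + 6·27.8 = 0.
That is s² + 18.62s + 166.8 = 0, so ω_n = 12.92 rad/s and ζ = 18.62/(2·12.92) = 0.7209.
%OS = 100·exp(−πζ/√(1−ζ²)) = 3.81%.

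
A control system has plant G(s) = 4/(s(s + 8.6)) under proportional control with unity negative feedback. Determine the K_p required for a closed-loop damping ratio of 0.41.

Closed-loop characteristic equation: s² + 8.6s + K_p·4 = 0.
So ω_n = √(4K_p) and 2ζω_n = 8.6, giving ζ = 8.6/(2√(4K_p)).
Setting ζ = 0.41: √(4K_p) = 8.6/(2·0.41) = 10.49, so K_p = 110/4 = 27.5.

K_p = 27.5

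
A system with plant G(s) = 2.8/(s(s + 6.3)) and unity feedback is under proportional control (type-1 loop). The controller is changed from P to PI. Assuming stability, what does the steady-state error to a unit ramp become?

0

The integrator raises the loop to type 2, so K_v → ∞ and e_ss to a ramp is zero.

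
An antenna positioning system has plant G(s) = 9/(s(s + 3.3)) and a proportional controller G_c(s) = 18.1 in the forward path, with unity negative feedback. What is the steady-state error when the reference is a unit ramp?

0.0203

The loop has one pole at the origin (type 1). Velocity error constant K_v = lim_{s→0} s·G_c(s)G(s) = 18.1·9/3.3 = 49.36.
Steady-state error to a unit ramp: e_ss = 1/K_v = 0.0203.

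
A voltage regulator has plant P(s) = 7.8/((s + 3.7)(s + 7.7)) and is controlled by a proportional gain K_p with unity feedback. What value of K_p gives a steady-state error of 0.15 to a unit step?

The loop is type 0, so e_ss(step) = 1/(1 + K_pos) with K_pos = K_p·P(0).
P(0) = 0.2738. Require 1/(1 + K_p·0.2738) = 0.15, so 1 + 0.2738·K_p = 6.667.
K_p = (6.667 − 1)/0.2738 = 20.7.

K_p = 20.7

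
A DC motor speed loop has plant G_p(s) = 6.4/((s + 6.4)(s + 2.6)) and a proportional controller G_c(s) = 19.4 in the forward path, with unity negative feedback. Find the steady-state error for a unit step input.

The loop is type 0. Static position error constant K_pos = G_c(0)·G_p(0) = 19.4·0.3846 = 7.462.
Steady-state error to a unit step: e_ss = 1/(1+K_pos) = 1/8.462 = 0.118.

0.118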